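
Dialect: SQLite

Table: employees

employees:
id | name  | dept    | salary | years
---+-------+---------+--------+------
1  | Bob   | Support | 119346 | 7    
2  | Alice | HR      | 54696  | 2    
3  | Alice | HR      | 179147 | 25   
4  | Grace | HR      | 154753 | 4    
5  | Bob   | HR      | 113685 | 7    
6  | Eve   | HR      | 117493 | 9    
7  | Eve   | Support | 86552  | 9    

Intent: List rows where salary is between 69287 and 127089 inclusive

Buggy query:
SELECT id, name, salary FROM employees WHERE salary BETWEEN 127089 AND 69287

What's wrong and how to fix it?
Bug: BETWEEN expects the lower bound first; with 127089 AND 69287 the range is empty

Fix: Swap the bounds so the smaller value comes first

Corrected query:
SELECT id, name, salary FROM employees WHERE salary BETWEEN 69287 AND 127089

Result:
id | name | salary
---+------+-------
1  | Bob  | 119346
5  | Bob  | 113685
6  | Eve  | 117493
7  | Eve  | 86552 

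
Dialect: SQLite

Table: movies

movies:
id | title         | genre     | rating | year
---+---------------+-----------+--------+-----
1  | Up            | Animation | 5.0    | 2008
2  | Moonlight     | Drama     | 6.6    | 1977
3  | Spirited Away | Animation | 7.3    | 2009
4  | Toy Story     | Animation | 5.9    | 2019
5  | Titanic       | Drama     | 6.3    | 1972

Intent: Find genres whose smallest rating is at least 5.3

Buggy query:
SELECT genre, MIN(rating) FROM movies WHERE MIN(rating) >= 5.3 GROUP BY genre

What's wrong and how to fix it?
Bug: Aggregates like MIN are computed per group after WHERE runs

Fix: Use HAVING for the per-group MIN condition

Corrected query:
SELECT genre, MIN(rating) FROM movies GROUP BY genre HAVING MIN(rating) >= 5.3

Result:
genre | MIN(rating)
------+------------
Drama | 6.3        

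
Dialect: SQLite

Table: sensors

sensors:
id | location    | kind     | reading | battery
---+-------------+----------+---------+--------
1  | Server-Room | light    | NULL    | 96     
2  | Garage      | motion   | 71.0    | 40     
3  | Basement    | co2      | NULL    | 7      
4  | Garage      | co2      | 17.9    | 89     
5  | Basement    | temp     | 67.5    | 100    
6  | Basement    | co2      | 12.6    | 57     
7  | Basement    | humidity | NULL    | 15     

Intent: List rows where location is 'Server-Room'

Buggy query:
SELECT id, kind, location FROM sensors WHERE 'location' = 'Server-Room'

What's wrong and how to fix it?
Bug: 'location' in single quotes is a string literal, not the column; the comparison is literal-vs-literal and never true

Fix: Reference the column as location without single quotes

Corrected query:
SELECT id, kind, location FROM sensors WHERE location = 'Server-Room'

Result:
id | kind  | location   
---+-------+------------
1  | light | Server-Room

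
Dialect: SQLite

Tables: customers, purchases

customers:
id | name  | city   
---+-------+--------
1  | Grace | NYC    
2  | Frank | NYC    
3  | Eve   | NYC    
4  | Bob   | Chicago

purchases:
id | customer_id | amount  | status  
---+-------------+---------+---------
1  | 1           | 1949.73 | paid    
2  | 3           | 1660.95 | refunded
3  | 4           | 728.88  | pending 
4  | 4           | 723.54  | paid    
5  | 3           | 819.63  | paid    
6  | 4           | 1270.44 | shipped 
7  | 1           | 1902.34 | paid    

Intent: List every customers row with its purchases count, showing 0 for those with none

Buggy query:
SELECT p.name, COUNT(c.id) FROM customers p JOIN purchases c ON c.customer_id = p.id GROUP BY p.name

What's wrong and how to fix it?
Bug: INNER JOIN drops customers rows that have no matching purchases rows

Fix: Switch to LEFT JOIN to retain unmatched parent rows

Corrected query:
SELECT p.name, COUNT(c.id) FROM customers p LEFT JOIN purchases c ON c.customer_id = p.id GROUP BY p.name

Result:
name  | COUNT(c.id)
------+------------
Bob   | 3          
Eve   | 2          
Frank | 0          
Grace | 2          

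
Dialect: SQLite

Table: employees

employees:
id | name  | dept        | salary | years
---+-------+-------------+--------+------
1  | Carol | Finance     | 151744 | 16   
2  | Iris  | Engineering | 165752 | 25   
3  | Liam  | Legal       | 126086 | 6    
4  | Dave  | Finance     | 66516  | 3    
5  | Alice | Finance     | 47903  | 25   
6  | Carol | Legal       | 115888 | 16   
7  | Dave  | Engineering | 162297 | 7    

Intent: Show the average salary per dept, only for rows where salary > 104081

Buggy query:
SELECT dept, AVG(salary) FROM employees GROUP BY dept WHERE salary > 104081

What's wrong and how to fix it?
Bug: Row-level WHERE must come before GROUP BY in the clause order

Fix: Place WHERE between FROM and GROUP BY

Corrected query:
SELECT dept, AVG(salary) FROM employees WHERE salary > 104081 GROUP BY dept

Result:
dept        | AVG(salary)
------------+------------
Engineering | 164024.5   
Finance     | 151744     
Legal       | 120987     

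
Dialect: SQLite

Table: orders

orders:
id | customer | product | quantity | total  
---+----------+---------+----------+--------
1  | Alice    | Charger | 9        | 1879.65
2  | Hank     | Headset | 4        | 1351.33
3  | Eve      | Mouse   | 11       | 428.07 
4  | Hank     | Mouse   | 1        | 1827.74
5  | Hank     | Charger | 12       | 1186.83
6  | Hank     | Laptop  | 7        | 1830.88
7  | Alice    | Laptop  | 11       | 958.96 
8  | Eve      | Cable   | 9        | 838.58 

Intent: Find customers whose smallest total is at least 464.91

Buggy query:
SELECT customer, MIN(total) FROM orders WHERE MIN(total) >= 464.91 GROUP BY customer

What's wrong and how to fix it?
Bug: MIN() in WHERE is a misuse of aggregate

Fix: Replace WHERE with HAVING after the GROUP BY

Corrected query:
SELECT customer, MIN(total) FROM orders GROUP BY customer HAVING MIN(total) >= 464.91

Result:
customer | MIN(total)
---------+-----------
Alice    | 958.96    
Hank     | 1186.83   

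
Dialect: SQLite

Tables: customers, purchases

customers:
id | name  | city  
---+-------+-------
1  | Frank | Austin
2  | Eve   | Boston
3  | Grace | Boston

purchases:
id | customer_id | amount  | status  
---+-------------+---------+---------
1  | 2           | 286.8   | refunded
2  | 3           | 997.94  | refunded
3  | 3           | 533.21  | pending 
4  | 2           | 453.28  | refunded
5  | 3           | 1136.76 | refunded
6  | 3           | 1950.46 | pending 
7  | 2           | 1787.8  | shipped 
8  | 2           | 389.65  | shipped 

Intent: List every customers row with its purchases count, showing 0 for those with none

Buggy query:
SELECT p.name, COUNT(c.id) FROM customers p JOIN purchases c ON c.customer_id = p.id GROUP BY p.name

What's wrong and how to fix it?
Bug: INNER JOIN drops customers rows that have no matching purchases rows

Fix: Switch to LEFT JOIN to retain unmatched parent rows

Corrected query:
SELECT p.name, COUNT(c.id) FROM customers p LEFT JOIN purchases c ON c.customer_id = p.id GROUP BY p.name

Result:
name  | COUNT(c.id)
------+------------
Eve   | 4          
Frank | 0          
Grace | 4          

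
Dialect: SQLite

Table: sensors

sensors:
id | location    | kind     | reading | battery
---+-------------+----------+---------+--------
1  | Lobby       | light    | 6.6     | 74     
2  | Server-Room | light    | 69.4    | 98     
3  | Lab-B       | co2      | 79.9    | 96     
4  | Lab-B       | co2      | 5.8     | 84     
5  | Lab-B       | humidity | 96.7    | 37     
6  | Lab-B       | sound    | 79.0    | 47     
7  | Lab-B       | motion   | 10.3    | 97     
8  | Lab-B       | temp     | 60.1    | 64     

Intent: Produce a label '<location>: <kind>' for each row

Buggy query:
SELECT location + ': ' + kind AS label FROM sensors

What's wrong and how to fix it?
Bug: SQLite uses || for string concatenation; + coerces text to numbers (yielding 0)

Fix: Use the || operator for string concatenation

Corrected query:
SELECT location || ': ' || kind AS label FROM sensors

Result:
label             
------------------
Lobby: light      
Server-Room: light
Lab-B: co2        
Lab-B: co2        
Lab-B: humidity   
Lab-B: sound      
Lab-B: motion     
Lab-B: temp       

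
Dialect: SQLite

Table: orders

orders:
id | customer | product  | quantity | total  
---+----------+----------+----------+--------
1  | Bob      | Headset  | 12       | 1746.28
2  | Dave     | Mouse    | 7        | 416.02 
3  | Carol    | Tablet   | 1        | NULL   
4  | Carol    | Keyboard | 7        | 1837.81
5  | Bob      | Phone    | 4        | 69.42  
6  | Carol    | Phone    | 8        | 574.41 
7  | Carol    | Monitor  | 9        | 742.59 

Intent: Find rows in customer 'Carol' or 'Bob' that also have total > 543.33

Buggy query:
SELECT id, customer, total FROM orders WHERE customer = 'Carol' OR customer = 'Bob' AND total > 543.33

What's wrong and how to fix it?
Bug: Without parentheses, AND is evaluated before OR, so the total filter only applies to the 'Bob' branch

Fix: Add parentheses around the OR so the AND applies to both alternatives

Corrected query:
SELECT id, customer, total FROM orders WHERE (customer = 'Carol' OR customer = 'Bob') AND total > 543.33

Result:
id | customer | total  
---+----------+--------
1  | Bob      | 1746.28
4  | Carol    | 1837.81
6  | Carol    | 574.41 
7  | Carol    | 742.59 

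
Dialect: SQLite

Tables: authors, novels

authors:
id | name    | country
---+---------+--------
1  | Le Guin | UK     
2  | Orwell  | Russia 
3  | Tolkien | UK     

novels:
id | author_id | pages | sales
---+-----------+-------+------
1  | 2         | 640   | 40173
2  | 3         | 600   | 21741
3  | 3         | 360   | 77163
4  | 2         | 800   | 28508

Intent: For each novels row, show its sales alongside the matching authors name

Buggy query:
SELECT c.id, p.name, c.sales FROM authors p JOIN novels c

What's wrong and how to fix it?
Bug: JOIN with no ON clause produces a cartesian product; every novels row pairs with every authors row

Fix: Add ON c.author_id = p.id to the JOIN

Corrected query:
SELECT c.id, p.name, c.sales FROM authors p JOIN novels c ON c.author_id = p.id

Result:
id | name    | sales
---+---------+------
1  | Orwell  | 40173
2  | Tolkien | 21741
3  | Tolkien | 77163
4  | Orwell  | 28508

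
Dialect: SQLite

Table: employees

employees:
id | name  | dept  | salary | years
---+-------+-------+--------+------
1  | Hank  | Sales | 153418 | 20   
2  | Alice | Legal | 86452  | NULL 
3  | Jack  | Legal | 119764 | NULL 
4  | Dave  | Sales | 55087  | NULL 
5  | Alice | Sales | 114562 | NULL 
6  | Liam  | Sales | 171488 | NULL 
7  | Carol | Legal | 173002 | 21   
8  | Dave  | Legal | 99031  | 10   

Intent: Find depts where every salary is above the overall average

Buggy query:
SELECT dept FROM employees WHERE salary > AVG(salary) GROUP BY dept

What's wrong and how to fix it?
Bug: AVG() is an aggregate; it can't sit directly in WHERE

Fix: Compute the overall average in a scalar subquery and compare each group's MIN against it in HAVING

Corrected query:
SELECT dept FROM employees GROUP BY dept HAVING MIN(salary) > (SELECT AVG(salary) FROM employees)

Result:
(no rows)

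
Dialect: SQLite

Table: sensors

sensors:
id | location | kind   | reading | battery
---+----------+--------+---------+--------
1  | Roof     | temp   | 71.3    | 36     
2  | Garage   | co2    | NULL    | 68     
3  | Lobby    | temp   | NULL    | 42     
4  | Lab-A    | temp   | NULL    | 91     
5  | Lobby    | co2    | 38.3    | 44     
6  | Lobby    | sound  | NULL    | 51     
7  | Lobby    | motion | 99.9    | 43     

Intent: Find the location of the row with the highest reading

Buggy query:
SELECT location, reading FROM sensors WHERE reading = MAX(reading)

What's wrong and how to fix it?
Bug: WHERE is evaluated per row; an aggregate over the whole table isn't defined there

Fix: Wrap MAX in a scalar subquery so WHERE compares against a single value

Corrected query:
SELECT location, reading FROM sensors WHERE reading = (SELECT MAX(reading) FROM sensors)

Result:
location | reading
---------+--------
Lobby    | 99.9   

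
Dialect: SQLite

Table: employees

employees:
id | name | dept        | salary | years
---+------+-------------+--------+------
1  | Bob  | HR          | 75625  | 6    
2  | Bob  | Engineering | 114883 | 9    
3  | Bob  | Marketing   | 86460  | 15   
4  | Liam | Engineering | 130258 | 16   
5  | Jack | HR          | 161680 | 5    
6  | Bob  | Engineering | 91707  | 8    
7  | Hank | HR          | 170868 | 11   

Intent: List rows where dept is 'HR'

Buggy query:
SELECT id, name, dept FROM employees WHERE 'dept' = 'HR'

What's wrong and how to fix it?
Bug: Single quotes denote string literals in SQL; the column name is being compared as a constant string

Fix: Remove the quotes around the column name (or use double quotes for an identifier)

Corrected query:
SELECT id, name, dept FROM employees WHERE dept = 'HR'

Result:
id | name | dept
---+------+-----
1  | Bob  | HR  
5  | Jack | HR  
7  | Hank | HR  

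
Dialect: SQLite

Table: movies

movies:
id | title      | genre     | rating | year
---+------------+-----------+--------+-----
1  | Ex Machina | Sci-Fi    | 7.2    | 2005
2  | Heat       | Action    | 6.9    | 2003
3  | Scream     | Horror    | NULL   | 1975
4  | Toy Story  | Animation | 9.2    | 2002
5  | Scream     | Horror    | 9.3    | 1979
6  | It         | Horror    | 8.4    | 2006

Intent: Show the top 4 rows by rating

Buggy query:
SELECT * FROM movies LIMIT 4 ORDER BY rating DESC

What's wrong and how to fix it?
Bug: LIMIT must come after ORDER BY

Fix: Swap the clauses: ORDER BY first, then LIMIT

Corrected query:
SELECT * FROM movies ORDER BY rating DESC LIMIT 4

Result:
id | title      | genre     | rating | year
---+------------+-----------+--------+-----
5  | Scream     | Horror    | 9.3    | 1979
4  | Toy Story  | Animation | 9.2    | 2002
6  | It         | Horror    | 8.4    | 2006
1  | Ex Machina | Sci-Fi    | 7.2    | 2005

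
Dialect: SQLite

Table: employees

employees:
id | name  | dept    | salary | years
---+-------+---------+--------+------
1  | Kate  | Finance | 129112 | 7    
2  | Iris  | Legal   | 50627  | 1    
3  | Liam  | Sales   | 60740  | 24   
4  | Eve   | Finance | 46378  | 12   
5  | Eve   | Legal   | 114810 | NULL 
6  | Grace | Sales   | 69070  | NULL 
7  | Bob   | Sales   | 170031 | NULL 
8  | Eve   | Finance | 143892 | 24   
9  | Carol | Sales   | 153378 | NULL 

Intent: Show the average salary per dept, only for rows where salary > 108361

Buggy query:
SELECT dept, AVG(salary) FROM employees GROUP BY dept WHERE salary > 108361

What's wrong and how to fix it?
Bug: WHERE cannot follow GROUP BY

Fix: Move the WHERE clause before GROUP BY

Corrected query:
SELECT dept, AVG(salary) FROM employees WHERE salary > 108361 GROUP BY dept

Result:
dept    | AVG(salary)
--------+------------
Finance | 136502     
Legal   | 114810     
Sales   | 161704.5   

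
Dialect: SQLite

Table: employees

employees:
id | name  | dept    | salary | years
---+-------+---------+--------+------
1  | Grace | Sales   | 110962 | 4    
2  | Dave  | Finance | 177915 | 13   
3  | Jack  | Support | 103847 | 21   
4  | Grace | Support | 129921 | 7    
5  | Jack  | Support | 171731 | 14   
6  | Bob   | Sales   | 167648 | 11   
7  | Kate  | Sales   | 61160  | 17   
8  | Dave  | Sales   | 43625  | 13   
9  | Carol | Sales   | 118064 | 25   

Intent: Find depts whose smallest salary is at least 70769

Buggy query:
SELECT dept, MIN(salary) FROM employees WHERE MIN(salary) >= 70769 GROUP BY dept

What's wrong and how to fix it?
Bug: MIN() in WHERE is a misuse of aggregate

Fix: Use HAVING for the per-group MIN condition

Corrected query:
SELECT dept, MIN(salary) FROM employees GROUP BY dept HAVING MIN(salary) >= 70769

Result:
dept    | MIN(salary)
--------+------------
Finance | 177915     
Support | 103847     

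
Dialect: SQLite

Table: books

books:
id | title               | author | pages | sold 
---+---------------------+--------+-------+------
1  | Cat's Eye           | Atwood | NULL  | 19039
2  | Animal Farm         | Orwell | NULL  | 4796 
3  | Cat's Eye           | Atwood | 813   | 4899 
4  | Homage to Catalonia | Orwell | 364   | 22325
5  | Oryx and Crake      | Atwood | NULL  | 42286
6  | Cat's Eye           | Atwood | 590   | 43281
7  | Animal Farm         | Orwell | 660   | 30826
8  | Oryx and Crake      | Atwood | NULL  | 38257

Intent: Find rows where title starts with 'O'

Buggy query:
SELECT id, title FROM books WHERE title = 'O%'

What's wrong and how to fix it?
Bug: Wildcards only work with LIKE; '=' treats '%' as a literal character

Fix: Replace '=' with LIKE so 'O%' is treated as a pattern

Corrected query:
SELECT id, title FROM books WHERE title LIKE 'O%'

Result:
id | title         
---+---------------
5  | Oryx and Crake
8  | Oryx and Crake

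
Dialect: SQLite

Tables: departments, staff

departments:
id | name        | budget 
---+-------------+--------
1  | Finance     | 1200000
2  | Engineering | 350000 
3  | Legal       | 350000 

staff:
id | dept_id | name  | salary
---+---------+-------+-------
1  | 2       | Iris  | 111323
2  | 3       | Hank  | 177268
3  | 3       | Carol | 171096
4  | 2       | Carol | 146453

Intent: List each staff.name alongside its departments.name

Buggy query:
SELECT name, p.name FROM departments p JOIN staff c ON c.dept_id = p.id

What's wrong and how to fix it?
Bug: Both tables have a 'name' column; the unqualified reference is ambiguous

Fix: Prefix ambiguous columns with the table alias

Corrected query:
SELECT c.name, p.name FROM departments p JOIN staff c ON c.dept_id = p.id

Result:
name  | name       
------+------------
Iris  | Engineering
Hank  | Legal      
Carol | Legal      
Carol | Engineering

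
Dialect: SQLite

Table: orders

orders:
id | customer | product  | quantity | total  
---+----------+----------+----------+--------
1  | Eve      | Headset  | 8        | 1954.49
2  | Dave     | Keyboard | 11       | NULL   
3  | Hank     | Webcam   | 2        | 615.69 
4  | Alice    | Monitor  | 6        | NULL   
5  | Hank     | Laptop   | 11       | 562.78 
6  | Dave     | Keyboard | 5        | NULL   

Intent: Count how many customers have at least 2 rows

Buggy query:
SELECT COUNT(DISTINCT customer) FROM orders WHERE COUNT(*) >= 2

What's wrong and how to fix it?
Bug: WHERE filters individual rows, not groups, so a group-level COUNT is invalid there

Fix: Use a subquery that GROUPs and filters with HAVING, then count its rows

Corrected query:
SELECT COUNT(*) FROM (SELECT customer FROM orders GROUP BY customer HAVING COUNT(*) >= 2)

Result:
COUNT(*)
--------
2       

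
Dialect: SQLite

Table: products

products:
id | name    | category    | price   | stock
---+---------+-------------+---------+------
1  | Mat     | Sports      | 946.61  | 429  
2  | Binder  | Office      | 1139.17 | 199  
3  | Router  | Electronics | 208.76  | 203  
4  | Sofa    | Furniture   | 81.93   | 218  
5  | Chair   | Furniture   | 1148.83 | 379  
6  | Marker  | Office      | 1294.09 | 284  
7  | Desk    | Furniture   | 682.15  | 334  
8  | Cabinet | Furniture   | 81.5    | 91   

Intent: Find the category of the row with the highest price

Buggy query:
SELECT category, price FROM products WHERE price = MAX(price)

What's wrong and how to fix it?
Bug: WHERE is evaluated per row; an aggregate over the whole table isn't defined there

Fix: Wrap MAX in a scalar subquery so WHERE compares against a single value

Corrected query:
SELECT category, price FROM products WHERE price = (SELECT MAX(price) FROM products)

Result:
category | price  
---------+--------
Office   | 1294.09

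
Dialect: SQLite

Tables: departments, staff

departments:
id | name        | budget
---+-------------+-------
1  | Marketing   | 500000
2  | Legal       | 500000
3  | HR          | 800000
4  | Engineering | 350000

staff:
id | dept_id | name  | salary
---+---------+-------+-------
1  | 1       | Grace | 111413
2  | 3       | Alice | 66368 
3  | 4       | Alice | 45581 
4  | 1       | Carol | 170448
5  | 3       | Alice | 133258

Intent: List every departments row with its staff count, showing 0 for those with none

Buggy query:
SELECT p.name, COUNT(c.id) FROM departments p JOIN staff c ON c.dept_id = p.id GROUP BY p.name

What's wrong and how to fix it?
Bug: INNER JOIN drops departments rows that have no matching staff rows

Fix: Use LEFT JOIN so parents without children still appear (COUNT(c.id) gives 0)

Corrected query:
SELECT p.name, COUNT(c.id) FROM departments p LEFT JOIN staff c ON c.dept_id = p.id GROUP BY p.name

Result:
name        | COUNT(c.id)
------------+------------
Engineering | 1          
HR          | 2          
Legal       | 0          
Marketing   | 2          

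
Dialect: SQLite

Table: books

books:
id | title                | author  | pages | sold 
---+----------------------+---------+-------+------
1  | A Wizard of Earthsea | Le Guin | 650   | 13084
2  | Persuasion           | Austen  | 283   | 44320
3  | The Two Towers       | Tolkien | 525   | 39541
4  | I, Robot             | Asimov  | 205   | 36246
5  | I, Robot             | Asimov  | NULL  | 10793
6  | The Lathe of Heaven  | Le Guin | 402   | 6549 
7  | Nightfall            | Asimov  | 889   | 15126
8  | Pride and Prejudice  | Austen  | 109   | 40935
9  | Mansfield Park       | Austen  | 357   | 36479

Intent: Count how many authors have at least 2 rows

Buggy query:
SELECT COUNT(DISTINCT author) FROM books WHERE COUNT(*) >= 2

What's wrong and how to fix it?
Bug: COUNT(*) cannot appear in WHERE; the per-group count doesn't exist yet

Fix: Group first with HAVING COUNT(*) >= 2, then COUNT the resulting groups

Corrected query:
SELECT COUNT(*) FROM (SELECT author FROM books GROUP BY author HAVING COUNT(*) >= 2)

Result:
COUNT(*)
--------
3       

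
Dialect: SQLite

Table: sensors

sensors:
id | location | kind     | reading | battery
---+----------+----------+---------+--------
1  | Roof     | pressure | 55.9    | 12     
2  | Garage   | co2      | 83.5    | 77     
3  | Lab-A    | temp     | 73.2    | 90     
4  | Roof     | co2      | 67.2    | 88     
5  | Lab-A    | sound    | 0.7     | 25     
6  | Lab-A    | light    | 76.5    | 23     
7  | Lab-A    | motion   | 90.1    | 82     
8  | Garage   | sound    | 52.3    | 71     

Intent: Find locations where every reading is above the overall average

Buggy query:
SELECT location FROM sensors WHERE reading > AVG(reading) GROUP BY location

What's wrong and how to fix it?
Bug: AVG() is an aggregate; it can't sit directly in WHERE

Fix: Compute the overall average in a scalar subquery and compare each group's MIN against it in HAVING

Corrected query:
SELECT location FROM sensors GROUP BY location HAVING MIN(reading) > (SELECT AVG(reading) FROM sensors)

Result:
(no rows)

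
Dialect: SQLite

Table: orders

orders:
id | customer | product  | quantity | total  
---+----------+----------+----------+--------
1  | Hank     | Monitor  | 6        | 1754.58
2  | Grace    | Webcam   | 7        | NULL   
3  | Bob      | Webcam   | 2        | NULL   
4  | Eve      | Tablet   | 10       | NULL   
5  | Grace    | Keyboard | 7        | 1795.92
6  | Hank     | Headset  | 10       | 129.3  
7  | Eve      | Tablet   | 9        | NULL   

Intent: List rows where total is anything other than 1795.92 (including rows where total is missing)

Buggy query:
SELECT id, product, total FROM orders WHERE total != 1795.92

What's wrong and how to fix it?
Bug: Inequality against NULL is unknown, not true; rows with NULL are dropped

Fix: Add an explicit OR total IS NULL to include the missing-value rows

Corrected query:
SELECT id, product, total FROM orders WHERE total != 1795.92 OR total IS NULL

Result:
id | product | total  
---+---------+--------
1  | Monitor | 1754.58
2  | Webcam  | NULL   
3  | Webcam  | NULL   
4  | Tablet  | NULL   
6  | Headset | 129.3  
7  | Tablet  | NULL   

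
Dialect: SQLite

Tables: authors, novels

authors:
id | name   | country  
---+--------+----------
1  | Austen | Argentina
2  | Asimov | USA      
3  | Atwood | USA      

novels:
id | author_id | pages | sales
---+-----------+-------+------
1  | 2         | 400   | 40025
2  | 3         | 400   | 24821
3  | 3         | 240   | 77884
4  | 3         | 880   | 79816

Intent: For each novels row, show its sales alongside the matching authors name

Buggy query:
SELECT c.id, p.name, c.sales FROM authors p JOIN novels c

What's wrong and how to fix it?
Bug: JOIN with no ON clause produces a cartesian product; every novels row pairs with every authors row

Fix: Add ON c.author_id = p.id to the JOIN

Corrected query:
SELECT c.id, p.name, c.sales FROM authors p JOIN novels c ON c.author_id = p.id

Result:
id | name   | sales
---+--------+------
1  | Asimov | 40025
2  | Atwood | 24821
3  | Atwood | 77884
4  | Atwood | 79816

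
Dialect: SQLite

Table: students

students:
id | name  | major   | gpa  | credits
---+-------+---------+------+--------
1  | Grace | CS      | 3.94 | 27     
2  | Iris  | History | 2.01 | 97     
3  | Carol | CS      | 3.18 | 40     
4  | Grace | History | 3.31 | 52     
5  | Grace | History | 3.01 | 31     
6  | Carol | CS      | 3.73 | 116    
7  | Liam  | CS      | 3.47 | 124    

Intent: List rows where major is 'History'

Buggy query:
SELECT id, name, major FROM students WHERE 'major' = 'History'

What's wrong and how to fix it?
Bug: Single quotes denote string literals in SQL; the column name is being compared as a constant string

Fix: Reference the column as major without single quotes

Corrected query:
SELECT id, name, major FROM students WHERE major = 'History'

Result:
id | name  | major  
---+-------+--------
2  | Iris  | History
4  | Grace | History
5  | Grace | History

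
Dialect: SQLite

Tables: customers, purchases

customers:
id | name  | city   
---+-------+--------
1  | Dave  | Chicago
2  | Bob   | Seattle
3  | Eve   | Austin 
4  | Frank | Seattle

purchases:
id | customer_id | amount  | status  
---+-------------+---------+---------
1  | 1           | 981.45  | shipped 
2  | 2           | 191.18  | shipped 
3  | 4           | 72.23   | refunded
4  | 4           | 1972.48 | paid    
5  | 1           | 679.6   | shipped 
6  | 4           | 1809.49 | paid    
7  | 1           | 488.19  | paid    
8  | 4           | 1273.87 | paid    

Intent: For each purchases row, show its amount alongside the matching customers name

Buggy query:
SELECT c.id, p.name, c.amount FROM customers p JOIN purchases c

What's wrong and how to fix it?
Bug: Missing join condition: each purchases row is matched to all customers rows instead of just its own

Fix: Specify the join condition linking the foreign key to the parent id

Corrected query:
SELECT c.id, p.name, c.amount FROM customers p JOIN purchases c ON c.customer_id = p.id

Result:
id | name  | amount 
---+-------+--------
1  | Dave  | 981.45 
2  | Bob   | 191.18 
3  | Frank | 72.23  
4  | Frank | 1972.48
5  | Dave  | 679.6  
6  | Frank | 1809.49
7  | Dave  | 488.19 
8  | Frank | 1273.87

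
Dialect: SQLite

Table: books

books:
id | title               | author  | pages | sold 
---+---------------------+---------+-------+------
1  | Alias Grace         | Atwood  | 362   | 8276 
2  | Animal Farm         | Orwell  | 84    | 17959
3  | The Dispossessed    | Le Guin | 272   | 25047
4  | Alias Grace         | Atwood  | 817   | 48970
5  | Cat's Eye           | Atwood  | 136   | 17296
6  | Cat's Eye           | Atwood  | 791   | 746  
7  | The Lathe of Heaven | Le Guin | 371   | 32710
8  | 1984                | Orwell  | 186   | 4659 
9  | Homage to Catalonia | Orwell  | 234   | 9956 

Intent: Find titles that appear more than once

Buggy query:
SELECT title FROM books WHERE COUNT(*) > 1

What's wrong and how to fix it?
Bug: WHERE can't reference COUNT(*); aggregates are computed after WHERE

Fix: Group first, then use HAVING for the count condition

Corrected query:
SELECT title FROM books GROUP BY title HAVING COUNT(*) > 1

Result:
title      
-----------
Alias Grace
Cat's Eye  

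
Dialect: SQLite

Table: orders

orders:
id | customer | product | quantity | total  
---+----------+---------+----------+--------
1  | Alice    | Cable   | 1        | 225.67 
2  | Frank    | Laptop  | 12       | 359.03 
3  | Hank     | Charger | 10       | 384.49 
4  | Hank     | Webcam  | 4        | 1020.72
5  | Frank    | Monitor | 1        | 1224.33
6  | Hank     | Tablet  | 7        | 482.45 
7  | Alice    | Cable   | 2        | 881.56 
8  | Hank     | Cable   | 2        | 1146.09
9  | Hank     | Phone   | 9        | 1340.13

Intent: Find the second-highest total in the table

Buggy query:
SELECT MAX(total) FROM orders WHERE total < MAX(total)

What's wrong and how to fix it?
Bug: The inner MAX is an aggregate inside WHERE, which is not allowed

Fix: Put the inner MAX in a scalar subquery

Corrected query:
SELECT MAX(total) FROM orders WHERE total < (SELECT MAX(total) FROM orders)

Result:
MAX(total)
----------
1224.33   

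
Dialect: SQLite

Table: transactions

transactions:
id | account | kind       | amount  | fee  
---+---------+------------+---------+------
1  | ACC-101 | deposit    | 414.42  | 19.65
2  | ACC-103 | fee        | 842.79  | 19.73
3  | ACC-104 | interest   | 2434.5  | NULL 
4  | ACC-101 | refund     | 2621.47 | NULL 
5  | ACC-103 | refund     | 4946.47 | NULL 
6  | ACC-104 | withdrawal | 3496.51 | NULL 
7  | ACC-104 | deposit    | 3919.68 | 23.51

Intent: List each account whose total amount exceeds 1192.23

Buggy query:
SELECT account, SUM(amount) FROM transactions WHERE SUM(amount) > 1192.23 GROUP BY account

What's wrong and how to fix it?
Bug: SUM(amount) is an aggregate, but WHERE filters rows before aggregation

Fix: Use HAVING (which filters groups after aggregation) instead of WHERE

Corrected query:
SELECT account, SUM(amount) FROM transactions GROUP BY account HAVING SUM(amount) > 1192.23

Result:
account | SUM(amount)
--------+------------
ACC-101 | 3035.89    
ACC-103 | 5789.26    
ACC-104 | 9850.69    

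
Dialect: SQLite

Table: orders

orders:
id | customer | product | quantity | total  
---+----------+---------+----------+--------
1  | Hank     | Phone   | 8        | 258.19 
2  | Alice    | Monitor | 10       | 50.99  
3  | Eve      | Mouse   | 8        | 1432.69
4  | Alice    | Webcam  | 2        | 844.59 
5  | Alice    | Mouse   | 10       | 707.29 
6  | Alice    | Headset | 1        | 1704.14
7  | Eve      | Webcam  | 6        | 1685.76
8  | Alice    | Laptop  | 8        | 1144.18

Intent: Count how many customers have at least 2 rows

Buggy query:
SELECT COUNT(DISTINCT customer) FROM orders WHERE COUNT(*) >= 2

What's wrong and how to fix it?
Bug: COUNT(*) cannot appear in WHERE; the per-group count doesn't exist yet

Fix: Group first with HAVING COUNT(*) >= 2, then COUNT the resulting groups

Corrected query:
SELECT COUNT(*) FROM (SELECT customer FROM orders GROUP BY customer HAVING COUNT(*) >= 2)

Result:
COUNT(*)
--------
2       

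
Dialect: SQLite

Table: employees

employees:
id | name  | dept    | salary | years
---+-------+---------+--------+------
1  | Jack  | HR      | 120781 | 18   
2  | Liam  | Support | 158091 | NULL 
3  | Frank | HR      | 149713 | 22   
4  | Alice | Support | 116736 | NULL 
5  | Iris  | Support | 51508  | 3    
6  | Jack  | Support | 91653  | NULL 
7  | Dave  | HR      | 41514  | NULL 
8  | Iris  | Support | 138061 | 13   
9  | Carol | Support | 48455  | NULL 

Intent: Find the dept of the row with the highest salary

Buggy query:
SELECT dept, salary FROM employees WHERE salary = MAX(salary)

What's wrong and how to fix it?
Bug: WHERE is evaluated per row; an aggregate over the whole table isn't defined there

Fix: Wrap MAX in a scalar subquery so WHERE compares against a single value

Corrected query:
SELECT dept, salary FROM employees WHERE salary = (SELECT MAX(salary) FROM employees)

Result:
dept    | salary
--------+-------
Support | 158091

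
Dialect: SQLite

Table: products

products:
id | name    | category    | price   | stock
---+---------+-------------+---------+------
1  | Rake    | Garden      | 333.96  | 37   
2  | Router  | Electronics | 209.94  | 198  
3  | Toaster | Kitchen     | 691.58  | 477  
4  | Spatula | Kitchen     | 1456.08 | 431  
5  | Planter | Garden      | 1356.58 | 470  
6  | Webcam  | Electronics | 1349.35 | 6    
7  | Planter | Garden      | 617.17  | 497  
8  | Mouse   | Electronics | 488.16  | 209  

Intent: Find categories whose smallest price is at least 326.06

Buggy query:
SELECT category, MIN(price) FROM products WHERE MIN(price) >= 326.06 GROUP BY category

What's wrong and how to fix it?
Bug: MIN() in WHERE is a misuse of aggregate

Fix: Use HAVING for the per-group MIN condition

Corrected query:
SELECT category, MIN(price) FROM products GROUP BY category HAVING MIN(price) >= 326.06

Result:
category | MIN(price)
---------+-----------
Garden   | 333.96    
Kitchen  | 691.58    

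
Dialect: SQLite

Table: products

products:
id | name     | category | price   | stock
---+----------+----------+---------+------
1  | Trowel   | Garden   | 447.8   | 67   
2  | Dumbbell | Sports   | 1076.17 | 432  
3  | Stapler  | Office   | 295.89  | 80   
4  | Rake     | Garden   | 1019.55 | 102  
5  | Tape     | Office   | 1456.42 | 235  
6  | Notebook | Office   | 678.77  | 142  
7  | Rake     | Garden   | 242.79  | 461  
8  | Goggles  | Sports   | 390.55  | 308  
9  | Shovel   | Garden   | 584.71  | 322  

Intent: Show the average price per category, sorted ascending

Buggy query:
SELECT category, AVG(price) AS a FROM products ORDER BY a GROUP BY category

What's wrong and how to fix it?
Bug: GROUP BY must precede ORDER BY

Fix: Move ORDER BY to the end, after GROUP BY

Corrected query:
SELECT category, AVG(price) AS a FROM products GROUP BY category ORDER BY a

Result:
category | a       
---------+---------
Garden   | 573.7125
Sports   | 733.36  
Office   | 810.36  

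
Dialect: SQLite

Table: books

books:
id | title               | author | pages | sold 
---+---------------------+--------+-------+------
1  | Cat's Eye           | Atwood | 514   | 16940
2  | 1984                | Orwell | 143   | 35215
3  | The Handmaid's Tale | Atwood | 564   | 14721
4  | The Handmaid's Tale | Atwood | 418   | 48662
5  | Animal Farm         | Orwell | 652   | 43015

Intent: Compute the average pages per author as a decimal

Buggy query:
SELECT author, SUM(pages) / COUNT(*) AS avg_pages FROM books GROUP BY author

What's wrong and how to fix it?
Bug: SUM(pages) and COUNT(*) are both integers; the division truncates the fractional part

Fix: Multiply by 1.0 (or CAST to REAL) to force floating-point division

Corrected query:
SELECT author, SUM(pages) * 1.0 / COUNT(*) AS avg_pages FROM books GROUP BY author

Result:
author | avg_pages 
-------+-----------
Atwood | 498.666667
Orwell | 397.5     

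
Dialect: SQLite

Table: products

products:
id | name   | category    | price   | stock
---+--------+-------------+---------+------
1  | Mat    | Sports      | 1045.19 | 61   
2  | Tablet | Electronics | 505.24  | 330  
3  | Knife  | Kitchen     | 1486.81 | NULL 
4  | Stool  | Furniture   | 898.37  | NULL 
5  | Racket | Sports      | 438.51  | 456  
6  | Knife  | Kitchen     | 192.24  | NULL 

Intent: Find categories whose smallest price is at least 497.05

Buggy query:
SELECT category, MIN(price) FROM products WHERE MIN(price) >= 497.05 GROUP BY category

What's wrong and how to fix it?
Bug: MIN() in WHERE is a misuse of aggregate

Fix: Replace WHERE with HAVING after the GROUP BY

Corrected query:
SELECT category, MIN(price) FROM products GROUP BY category HAVING MIN(price) >= 497.05

Result:
category    | MIN(price)
------------+-----------
Electronics | 505.24    
Furniture   | 898.37    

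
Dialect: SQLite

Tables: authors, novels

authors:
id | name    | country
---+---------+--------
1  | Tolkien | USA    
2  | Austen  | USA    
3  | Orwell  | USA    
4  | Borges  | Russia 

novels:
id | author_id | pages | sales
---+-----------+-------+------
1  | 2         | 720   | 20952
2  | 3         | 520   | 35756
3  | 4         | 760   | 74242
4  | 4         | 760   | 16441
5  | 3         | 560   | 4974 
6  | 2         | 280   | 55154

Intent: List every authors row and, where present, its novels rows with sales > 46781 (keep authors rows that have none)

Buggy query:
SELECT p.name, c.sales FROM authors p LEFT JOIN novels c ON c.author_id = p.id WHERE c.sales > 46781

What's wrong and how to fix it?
Bug: Filtering c.sales in WHERE discards the NULL rows produced by LEFT JOIN, turning it into an inner join

Fix: Put 'c.sales > 46781' in the JOIN's ON clause instead of WHERE

Corrected query:
SELECT p.name, c.sales FROM authors p LEFT JOIN novels c ON c.author_id = p.id AND c.sales > 46781

Result:
name    | sales
--------+------
Tolkien | NULL 
Austen  | 55154
Orwell  | NULL 
Borges  | 74242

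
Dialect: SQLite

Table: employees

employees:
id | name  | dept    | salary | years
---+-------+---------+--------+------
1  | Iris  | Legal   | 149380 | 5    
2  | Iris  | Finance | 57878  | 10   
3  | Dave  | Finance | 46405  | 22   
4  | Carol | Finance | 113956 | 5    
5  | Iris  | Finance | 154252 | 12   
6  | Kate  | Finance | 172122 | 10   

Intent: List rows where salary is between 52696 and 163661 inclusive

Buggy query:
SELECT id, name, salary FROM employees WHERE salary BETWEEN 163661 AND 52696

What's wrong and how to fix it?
Bug: The bounds are reversed; BETWEEN a AND b requires a <= b to match anything

Fix: Write BETWEEN 52696 AND 163661

Corrected query:
SELECT id, name, salary FROM employees WHERE salary BETWEEN 52696 AND 163661

Result:
id | name  | salary
---+-------+-------
1  | Iris  | 149380
2  | Iris  | 57878 
4  | Carol | 113956
5  | Iris  | 154252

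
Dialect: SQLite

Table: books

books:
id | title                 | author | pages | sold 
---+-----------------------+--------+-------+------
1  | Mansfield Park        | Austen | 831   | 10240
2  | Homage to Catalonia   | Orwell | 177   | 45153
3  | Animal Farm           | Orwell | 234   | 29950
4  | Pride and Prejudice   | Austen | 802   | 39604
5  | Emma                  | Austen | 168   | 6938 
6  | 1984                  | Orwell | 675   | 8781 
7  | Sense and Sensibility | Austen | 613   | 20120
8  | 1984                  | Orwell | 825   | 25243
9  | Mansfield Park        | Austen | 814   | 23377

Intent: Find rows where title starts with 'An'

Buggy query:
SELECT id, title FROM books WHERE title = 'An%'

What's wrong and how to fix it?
Bug: Wildcards only work with LIKE; '=' treats '%' as a literal character

Fix: Replace '=' with LIKE so 'An%' is treated as a pattern

Corrected query:
SELECT id, title FROM books WHERE title LIKE 'An%'

Result:
id | title      
---+------------
3  | Animal Farm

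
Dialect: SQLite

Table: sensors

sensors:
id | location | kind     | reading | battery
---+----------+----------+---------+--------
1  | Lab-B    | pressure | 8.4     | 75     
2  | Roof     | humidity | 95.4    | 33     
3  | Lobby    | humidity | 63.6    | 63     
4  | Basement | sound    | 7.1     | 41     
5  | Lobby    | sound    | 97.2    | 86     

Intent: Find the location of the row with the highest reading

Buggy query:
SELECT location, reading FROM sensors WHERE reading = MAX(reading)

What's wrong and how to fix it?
Bug: WHERE is evaluated per row; an aggregate over the whole table isn't defined there

Fix: Wrap MAX in a scalar subquery so WHERE compares against a single value

Corrected query:
SELECT location, reading FROM sensors WHERE reading = (SELECT MAX(reading) FROM sensors)

Result:
location | reading
---------+--------
Lobby    | 97.2   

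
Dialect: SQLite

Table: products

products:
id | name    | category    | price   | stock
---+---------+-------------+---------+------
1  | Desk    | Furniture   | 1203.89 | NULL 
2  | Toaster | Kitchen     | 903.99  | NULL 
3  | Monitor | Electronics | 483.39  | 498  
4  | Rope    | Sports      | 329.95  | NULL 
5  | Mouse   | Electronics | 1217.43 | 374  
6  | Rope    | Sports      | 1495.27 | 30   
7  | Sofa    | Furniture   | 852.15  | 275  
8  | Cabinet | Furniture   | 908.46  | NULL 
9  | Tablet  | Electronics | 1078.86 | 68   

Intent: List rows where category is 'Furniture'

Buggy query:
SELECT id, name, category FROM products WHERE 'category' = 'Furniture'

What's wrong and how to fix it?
Bug: Single quotes denote string literals in SQL; the column name is being compared as a constant string

Fix: Remove the quotes around the column name (or use double quotes for an identifier)

Corrected query:
SELECT id, name, category FROM products WHERE category = 'Furniture'

Result:
id | name    | category 
---+---------+----------
1  | Desk    | Furniture
7  | Sofa    | Furniture
8  | Cabinet | Furniture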